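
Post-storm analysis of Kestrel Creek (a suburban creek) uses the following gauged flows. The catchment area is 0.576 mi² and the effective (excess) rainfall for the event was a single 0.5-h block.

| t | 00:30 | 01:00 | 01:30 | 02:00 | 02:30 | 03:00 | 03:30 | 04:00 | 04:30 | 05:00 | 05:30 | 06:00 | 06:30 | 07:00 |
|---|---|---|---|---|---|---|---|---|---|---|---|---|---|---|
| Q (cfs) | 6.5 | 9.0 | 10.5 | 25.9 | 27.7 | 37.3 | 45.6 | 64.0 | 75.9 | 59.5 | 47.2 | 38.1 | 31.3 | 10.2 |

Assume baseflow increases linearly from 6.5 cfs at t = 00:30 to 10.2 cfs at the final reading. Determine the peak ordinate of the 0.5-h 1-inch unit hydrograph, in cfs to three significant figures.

Direct runoff: 0.00, 2.22, 3.43, 18.55, 20.06, 29.38, 37.39, 55.51, 67.12, 50.44, 37.85, 28.47, 21.38, 0.00 cfs; ΣQ_DR = 371.8 cfs, peak = 67.12 cfs.
Runoff depth d = ΣQ_DR·Δt / A = 371.8 × 1800 / (0.576 mi²) = 0.5001 in.
The 1-inch UH is the DRH scaled by (1 in)/d, so U_p = 67.12 × 1/0.5001 = 134 cfs.

U_p ≈ 134 cfs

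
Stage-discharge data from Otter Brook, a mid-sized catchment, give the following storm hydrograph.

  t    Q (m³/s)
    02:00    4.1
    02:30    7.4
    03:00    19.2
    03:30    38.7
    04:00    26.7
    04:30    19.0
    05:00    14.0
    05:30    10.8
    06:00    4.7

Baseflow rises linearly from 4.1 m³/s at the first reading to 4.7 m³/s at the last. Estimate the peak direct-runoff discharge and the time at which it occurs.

Subtracting baseflow gives direct-runoff ordinates: 0.00, 3.23, 14.95, 34.38, 22.30, 14.53, 9.45, 6.17, 0.00 m³/s.
The maximum is 34.38 m³/s, occurring at the reading for t = 03:30.

Q_p = 34.38 m³/s at t = 03:30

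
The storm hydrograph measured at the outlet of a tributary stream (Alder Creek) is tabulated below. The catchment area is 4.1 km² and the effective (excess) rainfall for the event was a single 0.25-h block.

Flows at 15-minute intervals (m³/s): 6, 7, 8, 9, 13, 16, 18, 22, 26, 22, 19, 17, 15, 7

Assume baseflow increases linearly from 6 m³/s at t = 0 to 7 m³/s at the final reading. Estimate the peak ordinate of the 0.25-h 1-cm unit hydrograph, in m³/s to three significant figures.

Direct runoff: 0.00, 0.92, 1.85, 2.77, 6.69, 9.62, 11.54, 15.46, 19.38, 15.31, 12.23, 10.15, 8.08, 0.00 m³/s; ΣQ_DR = 114.0 m³/s, peak = 19.38 m³/s.
Runoff depth d = ΣQ_DR·Δt / A = 114.0 × 900 / (4.1 km²) = 25.02 mm.
The 1-cm UH is the DRH scaled by (10 mm)/d, so U_p = 19.38 × 10/25.02 = 7.75 m³/s.

U_p ≈ 7.75 m³/s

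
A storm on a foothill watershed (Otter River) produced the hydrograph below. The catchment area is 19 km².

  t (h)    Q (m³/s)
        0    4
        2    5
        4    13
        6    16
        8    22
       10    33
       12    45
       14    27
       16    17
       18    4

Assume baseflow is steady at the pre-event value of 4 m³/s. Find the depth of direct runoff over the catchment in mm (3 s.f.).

Direct runoff: 0.0, 1.0, 9.0, 12.0, 18.0, 29.0, 41.0, 23.0, 13.0, 0.0 m³/s; ΣQ_DR = 146.0 m³/s.
V = ΣQ_DR · Δt = 146.0 × 7200 s = 1.051 × 10^6 m³.
Over A = 19 km², depth = V / A = 55.3 mm.

d ≈ 55.3 mm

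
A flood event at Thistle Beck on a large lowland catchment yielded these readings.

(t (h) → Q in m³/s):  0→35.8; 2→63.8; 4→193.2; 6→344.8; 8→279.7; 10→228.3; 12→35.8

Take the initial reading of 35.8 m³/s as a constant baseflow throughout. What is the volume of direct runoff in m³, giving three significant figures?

Direct-runoff ordinates (Q − Q_b): 0.0, 28.0, 157.4, 309.0, 243.9, 192.5, 0.0 m³/s.
ΣQ_DR = 930.8 m³/s.
With Δt = 2 h = 7200 s, V = ΣQ_DR · Δt = 930.8 × 7200 = 6.70 × 10^6 m³.

V ≈ 6.70 × 10^6 m³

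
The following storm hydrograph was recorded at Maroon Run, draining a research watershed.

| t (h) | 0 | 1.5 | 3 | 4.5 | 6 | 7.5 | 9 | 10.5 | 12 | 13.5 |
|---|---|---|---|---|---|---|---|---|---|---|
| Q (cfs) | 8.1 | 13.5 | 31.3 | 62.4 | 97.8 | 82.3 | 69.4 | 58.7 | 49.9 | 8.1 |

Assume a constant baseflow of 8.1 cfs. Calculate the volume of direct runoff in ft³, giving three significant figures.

V ≈ 2.16 × 10^6 ft³

Direct-runoff ordinates (Q − Q_b): 0.0, 5.4, 23.2, 54.3, 89.7, 74.2, 61.3, 50.6, 41.8, 0.0 cfs.
ΣQ_DR = 400.5 cfs.
With Δt = 1.5 h = 5400 s, V = ΣQ_DR · Δt = 400.5 × 5400 = 2.16 × 10^6 ft³.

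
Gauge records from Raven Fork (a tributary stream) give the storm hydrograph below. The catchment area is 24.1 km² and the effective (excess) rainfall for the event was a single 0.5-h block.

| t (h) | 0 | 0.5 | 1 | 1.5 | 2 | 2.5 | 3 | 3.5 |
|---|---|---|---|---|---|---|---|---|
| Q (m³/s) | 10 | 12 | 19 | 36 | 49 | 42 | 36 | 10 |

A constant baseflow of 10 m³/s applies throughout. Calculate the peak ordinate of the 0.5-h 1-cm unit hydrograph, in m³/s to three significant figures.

U_p ≈ 39.0 m³/s

Direct runoff: 0.0, 2.0, 9.0, 26.0, 39.0, 32.0, 26.0, 0.0 m³/s; ΣQ_DR = 134.0 m³/s, peak = 39.0 m³/s.
Runoff depth d = ΣQ_DR·Δt / A = 134.0 × 1800 / (24.1 km²) = 10.01 mm.
The 1-cm UH is the DRH scaled by (10 mm)/d, so U_p = 39.0 × 10/10.01 = 39.0 m³/s.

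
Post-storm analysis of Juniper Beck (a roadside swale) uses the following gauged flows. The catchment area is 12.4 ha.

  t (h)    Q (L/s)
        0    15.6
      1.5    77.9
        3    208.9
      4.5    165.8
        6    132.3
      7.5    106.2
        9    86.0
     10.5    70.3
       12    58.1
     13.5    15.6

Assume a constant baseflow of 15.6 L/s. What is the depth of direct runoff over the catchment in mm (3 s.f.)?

d ≈ 34.0 mm

Direct runoff: 0.0, 62.3, 193.3, 150.2, 116.7, 90.6, 70.4, 54.7, 42.5, 0.0 L/s; ΣQ_DR = 780.7 L/s.
V = ΣQ_DR · Δt = 780.7 × 5400 s = 4.216 × 10^6 L.
Over A = 12.4 ha, depth = V / A = 34.0 mm.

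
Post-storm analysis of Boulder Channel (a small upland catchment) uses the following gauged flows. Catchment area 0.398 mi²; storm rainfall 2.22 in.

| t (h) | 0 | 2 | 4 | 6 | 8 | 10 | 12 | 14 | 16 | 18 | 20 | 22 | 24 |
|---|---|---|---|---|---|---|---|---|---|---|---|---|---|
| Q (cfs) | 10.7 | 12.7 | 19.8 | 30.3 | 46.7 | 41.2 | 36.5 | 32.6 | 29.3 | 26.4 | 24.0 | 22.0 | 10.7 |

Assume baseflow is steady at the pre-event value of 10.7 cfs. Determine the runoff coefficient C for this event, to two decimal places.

ΣQ_DR = 203.8 cfs; V = ΣQ_DR·Δt = 1.467 × 10^6 ft³.
Runoff depth d = V / A = 1.587 in.
C = d / P = 1.587 / 2.22 = 0.71.

C ≈ 0.71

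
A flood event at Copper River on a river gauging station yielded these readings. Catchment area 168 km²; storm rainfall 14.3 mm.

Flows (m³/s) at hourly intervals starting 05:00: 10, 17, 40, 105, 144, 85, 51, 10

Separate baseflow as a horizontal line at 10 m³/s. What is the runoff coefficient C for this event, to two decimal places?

C ≈ 0.57

ΣQ_DR = 382.0 m³/s; V = ΣQ_DR·Δt = 1.375 × 10^6 m³.
Runoff depth d = V / A = 8.186 mm.
C = d / P = 8.186 / 14.3 = 0.57.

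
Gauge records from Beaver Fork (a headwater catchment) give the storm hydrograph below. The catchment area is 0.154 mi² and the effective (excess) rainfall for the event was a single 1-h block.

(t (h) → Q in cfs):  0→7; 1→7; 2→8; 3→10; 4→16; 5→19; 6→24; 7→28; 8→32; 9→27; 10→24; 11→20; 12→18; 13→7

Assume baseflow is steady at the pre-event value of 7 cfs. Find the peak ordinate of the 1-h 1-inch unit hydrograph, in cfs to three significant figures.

U_p ≈ 16.7 cfs

Direct runoff: 0.0, 0.0, 1.0, 3.0, 9.0, 12.0, 17.0, 21.0, 25.0, 20.0, 17.0, 13.0, 11.0, 0.0 cfs; ΣQ_DR = 149.0 cfs, peak = 25.0 cfs.
Runoff depth d = ΣQ_DR·Δt / A = 149.0 × 3600 / (0.154 mi²) = 1.499 in.
The 1-inch UH is the DRH scaled by (1 in)/d, so U_p = 25.0 × 1/1.499 = 16.7 cfs.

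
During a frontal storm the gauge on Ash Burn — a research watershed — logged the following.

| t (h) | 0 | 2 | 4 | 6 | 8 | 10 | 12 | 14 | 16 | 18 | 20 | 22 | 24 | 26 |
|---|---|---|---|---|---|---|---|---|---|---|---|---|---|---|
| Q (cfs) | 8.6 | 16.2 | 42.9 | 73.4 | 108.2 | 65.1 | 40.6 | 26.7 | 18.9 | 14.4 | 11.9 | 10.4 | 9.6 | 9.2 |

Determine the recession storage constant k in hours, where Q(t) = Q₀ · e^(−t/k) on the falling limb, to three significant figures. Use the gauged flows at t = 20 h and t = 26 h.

On the falling limb, Q drops from 11.9 to 9.2 cfs between t = 20 h and t = 26 h (Δt = 6 h).
k = −Δt / ln(Q₂/Q₁) = −6 / ln(9.2/11.9) = 23.3 h.

k ≈ 23.3 h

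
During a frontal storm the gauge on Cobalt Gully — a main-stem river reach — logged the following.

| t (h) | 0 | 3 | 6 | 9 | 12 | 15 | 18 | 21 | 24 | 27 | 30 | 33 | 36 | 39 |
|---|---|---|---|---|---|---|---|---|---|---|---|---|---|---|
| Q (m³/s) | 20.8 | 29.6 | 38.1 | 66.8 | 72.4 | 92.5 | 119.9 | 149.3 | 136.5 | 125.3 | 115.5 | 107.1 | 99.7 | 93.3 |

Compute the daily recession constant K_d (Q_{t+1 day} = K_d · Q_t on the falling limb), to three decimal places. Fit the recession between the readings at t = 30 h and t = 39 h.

Between t = 30 h and t = 39 h the flow falls from 115.5 to 93.3 m³/s over 3×3 h = 9 h.
Per-interval ratio K = (93.3/115.5)^(1/3) = 0.9313; K_d = K^(24/3) = 0.566.

K_d ≈ 0.566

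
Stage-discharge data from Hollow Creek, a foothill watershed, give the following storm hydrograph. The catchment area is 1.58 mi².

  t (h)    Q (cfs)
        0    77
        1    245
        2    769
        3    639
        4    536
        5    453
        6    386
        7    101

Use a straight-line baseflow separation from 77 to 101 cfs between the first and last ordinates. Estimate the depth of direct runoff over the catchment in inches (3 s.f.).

d ≈ 2.45 in

Direct runoff: 0.00, 164.57, 685.14, 551.71, 445.29, 358.86, 288.43, 0.00 cfs; ΣQ_DR = 2494 cfs.
V = ΣQ_DR · Δt = 2494 × 3600 s = 8.978 × 10^6 ft³.
Over A = 1.58 mi², depth = V / A = 2.45 in.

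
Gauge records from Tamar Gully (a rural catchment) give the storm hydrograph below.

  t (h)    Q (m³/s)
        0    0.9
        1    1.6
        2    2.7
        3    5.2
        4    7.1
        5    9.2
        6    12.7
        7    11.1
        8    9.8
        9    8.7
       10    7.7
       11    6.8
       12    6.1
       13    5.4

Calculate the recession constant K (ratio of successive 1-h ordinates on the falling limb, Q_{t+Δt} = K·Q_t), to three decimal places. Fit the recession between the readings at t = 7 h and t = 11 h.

Using the recession-limb readings at t = 7 h and t = 11 h: Q falls from 11.1 to 6.8 m³/s over 4 intervals.
K = (Q₂/Q₁)^(1/4) = (6.8/11.1)^(1/4) = 0.885.

K ≈ 0.885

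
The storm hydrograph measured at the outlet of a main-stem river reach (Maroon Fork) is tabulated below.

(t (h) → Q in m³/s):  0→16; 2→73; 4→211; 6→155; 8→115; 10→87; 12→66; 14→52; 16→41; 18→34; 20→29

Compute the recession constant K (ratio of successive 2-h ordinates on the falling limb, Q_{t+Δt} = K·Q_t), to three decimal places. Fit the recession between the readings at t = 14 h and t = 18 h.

Using the recession-limb readings at t = 14 h and t = 18 h: Q falls from 52 to 34 m³/s over 2 intervals.
K = (Q₂/Q₁)^(1/2) = (34/52)^(1/2) = 0.809.

K ≈ 0.809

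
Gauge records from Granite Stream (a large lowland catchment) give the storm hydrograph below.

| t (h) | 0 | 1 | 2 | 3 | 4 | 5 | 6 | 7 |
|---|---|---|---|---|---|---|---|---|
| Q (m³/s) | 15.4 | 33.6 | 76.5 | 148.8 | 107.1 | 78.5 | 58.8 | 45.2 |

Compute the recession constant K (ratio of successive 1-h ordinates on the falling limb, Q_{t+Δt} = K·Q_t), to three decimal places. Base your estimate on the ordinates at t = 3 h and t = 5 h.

Using the recession-limb readings at t = 3 h and t = 5 h: Q falls from 148.8 to 78.5 m³/s over 2 intervals.
K = (Q₂/Q₁)^(1/2) = (78.5/148.8)^(1/2) = 0.726.

K ≈ 0.726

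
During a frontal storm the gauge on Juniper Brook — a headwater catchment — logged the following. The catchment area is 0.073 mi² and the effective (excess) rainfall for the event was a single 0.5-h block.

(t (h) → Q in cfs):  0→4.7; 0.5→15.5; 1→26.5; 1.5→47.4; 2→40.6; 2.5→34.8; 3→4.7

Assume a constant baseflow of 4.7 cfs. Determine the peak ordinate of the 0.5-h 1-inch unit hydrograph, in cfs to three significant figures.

U_p ≈ 28.5 cfs

Direct runoff: 0.0, 10.8, 21.8, 42.7, 35.9, 30.1, 0.0 cfs; ΣQ_DR = 141.3 cfs, peak = 42.7 cfs.
Runoff depth d = ΣQ_DR·Δt / A = 141.3 × 1800 / (0.073 mi²) = 1.500 in.
The 1-inch UH is the DRH scaled by (1 in)/d, so U_p = 42.7 × 1/1.500 = 28.5 cfs.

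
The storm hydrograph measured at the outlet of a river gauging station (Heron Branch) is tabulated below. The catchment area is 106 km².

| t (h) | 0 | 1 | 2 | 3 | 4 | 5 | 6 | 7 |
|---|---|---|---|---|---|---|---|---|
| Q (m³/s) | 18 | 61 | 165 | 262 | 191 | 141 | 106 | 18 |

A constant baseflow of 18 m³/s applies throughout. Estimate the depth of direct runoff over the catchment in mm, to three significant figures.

d ≈ 27.8 mm

Direct runoff: 0.0, 43.0, 147.0, 244.0, 173.0, 123.0, 88.0, 0.0 m³/s; ΣQ_DR = 818.0 m³/s.
V = ΣQ_DR · Δt = 818.0 × 3600 s = 2.945 × 10^6 m³.
Over A = 106 km², depth = V / A = 27.8 mm.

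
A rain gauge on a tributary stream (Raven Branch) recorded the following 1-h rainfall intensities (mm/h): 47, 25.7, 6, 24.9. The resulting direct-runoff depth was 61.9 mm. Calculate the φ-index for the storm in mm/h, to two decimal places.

φ ≈ 11.90 mm/h

Only the 3 blocks with intensity above φ contribute runoff: 47, 25.7, 24.9 mm/h.
Σ(I−φ)·Δt = d  ⇒  (47+25.7+24.9 − 3φ)·1 = 61.9
φ = (97.60 − 61.9/1) / 3 = 11.90 mm/h.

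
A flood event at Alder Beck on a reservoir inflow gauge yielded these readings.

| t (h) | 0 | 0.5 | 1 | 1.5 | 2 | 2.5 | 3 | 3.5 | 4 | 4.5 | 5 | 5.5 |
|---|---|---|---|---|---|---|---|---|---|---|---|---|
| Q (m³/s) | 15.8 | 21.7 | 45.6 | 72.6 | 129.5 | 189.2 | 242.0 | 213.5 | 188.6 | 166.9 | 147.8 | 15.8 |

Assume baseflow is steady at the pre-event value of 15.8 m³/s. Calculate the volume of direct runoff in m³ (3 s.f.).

V ≈ 2.27 × 10^6 m³

Direct-runoff ordinates (Q − Q_b): 0.0, 5.9, 29.8, 56.8, 113.7, 173.4, 226.2, 197.7, 172.8, 151.1, 132.0, 0.0 m³/s.
ΣQ_DR = 1259 m³/s.
With Δt = 0.5 h = 1800 s, V = ΣQ_DR · Δt = 1259 × 1800 = 2.27 × 10^6 m³.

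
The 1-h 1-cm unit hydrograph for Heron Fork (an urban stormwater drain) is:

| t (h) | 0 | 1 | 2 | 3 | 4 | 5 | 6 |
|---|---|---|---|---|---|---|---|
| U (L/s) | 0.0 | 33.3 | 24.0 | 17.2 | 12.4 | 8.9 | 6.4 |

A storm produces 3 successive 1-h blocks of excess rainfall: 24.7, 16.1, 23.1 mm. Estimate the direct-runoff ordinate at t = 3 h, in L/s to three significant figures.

Q ≈ 158 L/s

By discrete convolution, Q_j = Σ (P_i / 10 mm) · U_{j−i}.
At t = 3 h (j=3): Q = (24.7/10)·17.2 + (16.1/10)·24.0 + (23.1/10)·33.3 = 158 L/s.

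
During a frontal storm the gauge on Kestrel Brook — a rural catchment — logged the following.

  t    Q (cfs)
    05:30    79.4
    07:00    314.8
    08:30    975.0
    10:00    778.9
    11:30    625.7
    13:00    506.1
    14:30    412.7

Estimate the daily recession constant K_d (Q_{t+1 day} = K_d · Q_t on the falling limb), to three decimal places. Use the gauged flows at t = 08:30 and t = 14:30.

K_d ≈ 0.032

Between t = 08:30 and t = 14:30 the flow falls from 975.0 to 412.7 cfs over 4×1.5 h = 6 h.
Per-interval ratio K = (412.7/975.0)^(1/4) = 0.8066; K_d = K^(24/1.5) = 0.032.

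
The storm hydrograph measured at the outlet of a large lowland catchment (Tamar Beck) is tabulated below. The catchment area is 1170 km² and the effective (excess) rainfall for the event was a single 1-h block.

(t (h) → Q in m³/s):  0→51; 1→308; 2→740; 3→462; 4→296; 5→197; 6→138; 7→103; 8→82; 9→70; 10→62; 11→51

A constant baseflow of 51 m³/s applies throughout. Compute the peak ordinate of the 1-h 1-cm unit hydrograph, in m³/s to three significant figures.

U_p ≈ 1150 m³/s

Direct runoff: 0.0, 257.0, 689.0, 411.0, 245.0, 146.0, 87.0, 52.0, 31.0, 19.0, 11.0, 0.0 m³/s; ΣQ_DR = 1948 m³/s, peak = 689.0 m³/s.
Runoff depth d = ΣQ_DR·Δt / A = 1948 × 3600 / (1170 km²) = 5.994 mm.
The 1-cm UH is the DRH scaled by (10 mm)/d, so U_p = 689.0 × 10/5.994 = 1150 m³/s.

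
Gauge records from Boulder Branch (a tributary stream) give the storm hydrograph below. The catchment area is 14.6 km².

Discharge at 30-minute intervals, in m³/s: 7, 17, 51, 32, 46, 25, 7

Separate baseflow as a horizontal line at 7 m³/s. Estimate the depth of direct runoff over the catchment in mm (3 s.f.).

Direct runoff: 0.0, 10.0, 44.0, 25.0, 39.0, 18.0, 0.0 m³/s; ΣQ_DR = 136.0 m³/s.
V = ΣQ_DR · Δt = 136.0 × 1800 s = 2.448 × 10^5 m³.
Over A = 14.6 km², depth = V / A = 16.8 mm.

d ≈ 16.8 mm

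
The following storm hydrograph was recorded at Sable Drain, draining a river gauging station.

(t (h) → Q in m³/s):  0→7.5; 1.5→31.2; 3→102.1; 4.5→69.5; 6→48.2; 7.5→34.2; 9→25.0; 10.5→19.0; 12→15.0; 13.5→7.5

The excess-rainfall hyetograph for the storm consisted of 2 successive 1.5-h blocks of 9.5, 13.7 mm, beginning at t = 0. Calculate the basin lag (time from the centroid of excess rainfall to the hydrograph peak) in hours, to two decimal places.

t_L ≈ 1.36 h

Centroid of excess rainfall: t_c = Σ P_i·t̄_i / ΣP_i = 1.6358 h (block centres at 0.75, 2.25 h).
Hydrograph peak occurs at t = 3 h, so basin lag t_L = 3 − 1.6358 = 1.36 h.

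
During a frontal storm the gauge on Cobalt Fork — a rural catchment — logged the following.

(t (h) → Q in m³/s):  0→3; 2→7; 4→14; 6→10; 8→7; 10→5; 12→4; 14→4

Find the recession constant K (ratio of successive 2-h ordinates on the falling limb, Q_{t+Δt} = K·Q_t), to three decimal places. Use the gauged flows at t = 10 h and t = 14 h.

K ≈ 0.894

Using the recession-limb readings at t = 10 h and t = 14 h: Q falls from 5 to 4 m³/s over 2 intervals.
K = (Q₂/Q₁)^(1/2) = (4/5)^(1/2) = 0.894.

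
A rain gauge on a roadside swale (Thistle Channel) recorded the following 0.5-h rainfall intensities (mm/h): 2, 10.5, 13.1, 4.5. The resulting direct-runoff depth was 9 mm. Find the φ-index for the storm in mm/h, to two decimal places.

Only the 3 blocks with intensity above φ contribute runoff: 10.5, 13.1, 4.5 mm/h.
Σ(I−φ)·Δt = d  ⇒  (10.5+13.1+4.5 − 3φ)·0.5 = 9
φ = (28.10 − 9/0.5) / 3 = 3.37 mm/h.

φ ≈ 3.37 mm/h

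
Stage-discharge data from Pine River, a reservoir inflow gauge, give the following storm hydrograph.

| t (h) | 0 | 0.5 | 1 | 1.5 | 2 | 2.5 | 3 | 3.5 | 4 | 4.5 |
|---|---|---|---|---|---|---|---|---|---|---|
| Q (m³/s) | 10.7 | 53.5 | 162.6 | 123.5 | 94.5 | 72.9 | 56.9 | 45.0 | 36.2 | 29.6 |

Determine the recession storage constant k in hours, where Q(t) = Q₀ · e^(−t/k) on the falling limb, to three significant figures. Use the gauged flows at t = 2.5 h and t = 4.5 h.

k ≈ 2.22 h

On the falling limb, Q drops from 72.9 to 29.6 m³/s between t = 2.5 h and t = 4.5 h (Δt = 2 h).
k = −Δt / ln(Q₂/Q₁) = −2 / ln(29.6/72.9) = 2.22 h.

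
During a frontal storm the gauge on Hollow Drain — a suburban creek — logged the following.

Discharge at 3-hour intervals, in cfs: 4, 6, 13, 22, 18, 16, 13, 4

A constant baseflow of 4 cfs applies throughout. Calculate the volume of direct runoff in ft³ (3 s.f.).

Direct-runoff ordinates (Q − Q_b): 0.0, 2.0, 9.0, 18.0, 14.0, 12.0, 9.0, 0.0 cfs.
ΣQ_DR = 64.00 cfs.
With Δt = 3 h = 10800 s, V = ΣQ_DR · Δt = 64.00 × 10800 = 6.91 × 10^5 ft³.

V ≈ 6.91 × 10^5 ft³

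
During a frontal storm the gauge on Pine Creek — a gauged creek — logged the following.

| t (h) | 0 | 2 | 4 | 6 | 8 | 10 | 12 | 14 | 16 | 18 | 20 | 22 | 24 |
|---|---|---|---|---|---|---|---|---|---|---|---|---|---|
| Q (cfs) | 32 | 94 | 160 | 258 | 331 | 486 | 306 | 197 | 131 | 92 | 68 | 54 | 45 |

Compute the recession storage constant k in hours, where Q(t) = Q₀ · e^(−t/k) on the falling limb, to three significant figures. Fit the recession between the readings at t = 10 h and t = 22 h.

k ≈ 5.46 h

On the falling limb, Q drops from 486 to 54 cfs between t = 10 h and t = 22 h (Δt = 12 h).
k = −Δt / ln(Q₂/Q₁) = −12 / ln(54/486) = 5.46 h.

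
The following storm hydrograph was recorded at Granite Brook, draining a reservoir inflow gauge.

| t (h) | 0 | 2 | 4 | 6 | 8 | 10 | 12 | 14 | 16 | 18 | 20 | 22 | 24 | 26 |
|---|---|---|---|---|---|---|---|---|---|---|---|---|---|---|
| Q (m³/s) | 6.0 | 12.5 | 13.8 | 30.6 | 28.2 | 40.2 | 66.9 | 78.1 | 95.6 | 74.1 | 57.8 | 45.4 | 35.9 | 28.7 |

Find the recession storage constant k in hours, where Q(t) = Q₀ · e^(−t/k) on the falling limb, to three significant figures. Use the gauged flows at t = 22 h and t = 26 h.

On the falling limb, Q drops from 45.4 to 28.7 m³/s between t = 22 h and t = 26 h (Δt = 4 h).
k = −Δt / ln(Q₂/Q₁) = −4 / ln(28.7/45.4) = 8.72 h.

k ≈ 8.72 h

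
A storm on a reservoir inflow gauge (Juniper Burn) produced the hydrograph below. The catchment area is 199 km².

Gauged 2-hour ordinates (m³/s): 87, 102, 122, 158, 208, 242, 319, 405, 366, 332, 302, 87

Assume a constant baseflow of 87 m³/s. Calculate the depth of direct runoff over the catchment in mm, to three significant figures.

d ≈ 61.0 mm

Direct runoff: 0.0, 15.0, 35.0, 71.0, 121.0, 155.0, 232.0, 318.0, 279.0, 245.0, 215.0, 0.0 m³/s; ΣQ_DR = 1686 m³/s.
V = ΣQ_DR · Δt = 1686 × 7200 s = 1.214 × 10^7 m³.
Over A = 199 km², depth = V / A = 61.0 mm.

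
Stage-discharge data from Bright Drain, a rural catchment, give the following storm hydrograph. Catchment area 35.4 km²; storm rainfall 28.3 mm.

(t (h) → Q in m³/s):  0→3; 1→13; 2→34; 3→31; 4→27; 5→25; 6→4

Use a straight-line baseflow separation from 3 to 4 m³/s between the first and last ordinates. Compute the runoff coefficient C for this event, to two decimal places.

C ≈ 0.40

ΣQ_DR = 112.5 m³/s; V = ΣQ_DR·Δt = 4.050 × 10^5 m³.
Runoff depth d = V / A = 11.44 mm.
C = d / P = 11.44 / 28.3 = 0.40.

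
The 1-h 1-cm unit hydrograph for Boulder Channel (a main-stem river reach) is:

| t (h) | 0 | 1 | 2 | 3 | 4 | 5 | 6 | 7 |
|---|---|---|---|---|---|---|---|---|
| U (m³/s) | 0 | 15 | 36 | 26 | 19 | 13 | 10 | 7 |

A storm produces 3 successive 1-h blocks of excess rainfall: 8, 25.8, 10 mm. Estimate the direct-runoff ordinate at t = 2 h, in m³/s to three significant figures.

Q ≈ 67.5 m³/s

By discrete convolution, Q_j = Σ (P_i / 10 mm) · U_{j−i}.
At t = 2 h (j=2): Q = (8/10)·36 + (25.8/10)·15 + (10/10)·0 = 67.5 m³/s.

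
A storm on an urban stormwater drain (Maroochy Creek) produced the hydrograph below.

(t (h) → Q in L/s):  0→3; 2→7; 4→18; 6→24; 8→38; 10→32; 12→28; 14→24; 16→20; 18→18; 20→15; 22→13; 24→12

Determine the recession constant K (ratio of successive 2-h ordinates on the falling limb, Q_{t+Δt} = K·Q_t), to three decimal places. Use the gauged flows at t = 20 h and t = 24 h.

K ≈ 0.894

Using the recession-limb readings at t = 20 h and t = 24 h: Q falls from 15 to 12 L/s over 2 intervals.
K = (Q₂/Q₁)^(1/2) = (12/15)^(1/2) = 0.894.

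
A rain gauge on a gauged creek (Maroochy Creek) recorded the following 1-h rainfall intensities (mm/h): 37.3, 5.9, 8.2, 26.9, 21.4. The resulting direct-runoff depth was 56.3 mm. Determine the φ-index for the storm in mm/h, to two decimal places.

Only the 3 blocks with intensity above φ contribute runoff: 37.3, 26.9, 21.4 mm/h.
Σ(I−φ)·Δt = d  ⇒  (37.3+26.9+21.4 − 3φ)·1 = 56.3
φ = (85.60 − 56.3/1) / 3 = 9.77 mm/h.

φ ≈ 9.77 mm/h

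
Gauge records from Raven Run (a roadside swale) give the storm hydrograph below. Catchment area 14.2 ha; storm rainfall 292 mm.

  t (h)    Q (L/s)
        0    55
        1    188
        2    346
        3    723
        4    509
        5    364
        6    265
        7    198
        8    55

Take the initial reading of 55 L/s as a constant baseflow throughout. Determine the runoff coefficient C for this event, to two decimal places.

C ≈ 0.19

ΣQ_DR = 2208 L/s; V = ΣQ_DR·Δt = 7.949 × 10^6 L.
Runoff depth d = V / A = 55.98 mm.
C = d / P = 55.98 / 292 = 0.19.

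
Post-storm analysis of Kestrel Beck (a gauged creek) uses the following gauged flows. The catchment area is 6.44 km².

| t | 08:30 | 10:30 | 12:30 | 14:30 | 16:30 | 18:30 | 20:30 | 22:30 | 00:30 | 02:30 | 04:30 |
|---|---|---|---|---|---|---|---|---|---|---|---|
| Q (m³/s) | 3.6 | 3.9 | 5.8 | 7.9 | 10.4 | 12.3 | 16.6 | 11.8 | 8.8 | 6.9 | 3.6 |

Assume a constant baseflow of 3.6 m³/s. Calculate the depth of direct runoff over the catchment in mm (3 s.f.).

d ≈ 58.1 mm

Direct runoff: 0.0, 0.3, 2.2, 4.3, 6.8, 8.7, 13.0, 8.2, 5.2, 3.3, 0.0 m³/s; ΣQ_DR = 52.00 m³/s.
V = ΣQ_DR · Δt = 52.00 × 7200 s = 3.744 × 10^5 m³.
Over A = 6.44 km², depth = V / A = 58.1 mm.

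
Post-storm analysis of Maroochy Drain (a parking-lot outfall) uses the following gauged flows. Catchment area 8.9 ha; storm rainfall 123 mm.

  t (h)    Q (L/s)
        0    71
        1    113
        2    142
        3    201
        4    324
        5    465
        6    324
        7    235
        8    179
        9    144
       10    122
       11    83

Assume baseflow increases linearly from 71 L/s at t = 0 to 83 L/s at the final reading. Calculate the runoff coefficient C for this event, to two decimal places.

C ≈ 0.49

ΣQ_DR = 1479 L/s; V = ΣQ_DR·Δt = 5.324 × 10^6 L.
Runoff depth d = V / A = 59.82 mm.
C = d / P = 59.82 / 123 = 0.49.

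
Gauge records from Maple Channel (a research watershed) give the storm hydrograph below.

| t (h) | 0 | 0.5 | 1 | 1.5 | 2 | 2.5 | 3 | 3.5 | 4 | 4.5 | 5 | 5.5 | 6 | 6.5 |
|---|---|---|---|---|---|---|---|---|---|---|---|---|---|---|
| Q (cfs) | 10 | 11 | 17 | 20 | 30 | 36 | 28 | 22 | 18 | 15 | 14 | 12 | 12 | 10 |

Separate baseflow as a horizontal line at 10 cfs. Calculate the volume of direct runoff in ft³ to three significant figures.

Direct-runoff ordinates (Q − Q_b): 0.0, 1.0, 7.0, 10.0, 20.0, 26.0, 18.0, 12.0, 8.0, 5.0, 4.0, 2.0, 2.0, 0.0 cfs.
ΣQ_DR = 115.0 cfs.
With Δt = 0.5 h = 1800 s, V = ΣQ_DR · Δt = 115.0 × 1800 = 2.07 × 10^5 ft³.

V ≈ 2.07 × 10^5 ft³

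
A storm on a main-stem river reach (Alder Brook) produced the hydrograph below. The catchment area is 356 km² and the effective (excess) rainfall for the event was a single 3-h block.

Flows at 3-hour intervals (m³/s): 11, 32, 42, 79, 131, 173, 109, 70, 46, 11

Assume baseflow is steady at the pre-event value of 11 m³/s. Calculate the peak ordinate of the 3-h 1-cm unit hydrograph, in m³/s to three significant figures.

U_p ≈ 89.9 m³/s

Direct runoff: 0.0, 21.0, 31.0, 68.0, 120.0, 162.0, 98.0, 59.0, 35.0, 0.0 m³/s; ΣQ_DR = 594.0 m³/s, peak = 162.0 m³/s.
Runoff depth d = ΣQ_DR·Δt / A = 594.0 × 10800 / (356 km²) = 18.02 mm.
The 1-cm UH is the DRH scaled by (10 mm)/d, so U_p = 162.0 × 10/18.02 = 89.9 m³/s.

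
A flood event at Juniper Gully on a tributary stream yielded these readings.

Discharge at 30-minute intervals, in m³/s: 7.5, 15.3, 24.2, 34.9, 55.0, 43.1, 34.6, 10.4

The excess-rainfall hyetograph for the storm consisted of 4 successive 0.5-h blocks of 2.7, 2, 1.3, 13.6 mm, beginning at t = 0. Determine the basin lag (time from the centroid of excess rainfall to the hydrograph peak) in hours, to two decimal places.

Centroid of excess rainfall: t_c = Σ P_i·t̄_i / ΣP_i = 1.4082 h (block centres at 0.25, 0.75, 1.25, 1.75 h).
Hydrograph peak occurs at t = 2 h, so basin lag t_L = 2 − 1.4082 = 0.59 h.

t_L ≈ 0.59 h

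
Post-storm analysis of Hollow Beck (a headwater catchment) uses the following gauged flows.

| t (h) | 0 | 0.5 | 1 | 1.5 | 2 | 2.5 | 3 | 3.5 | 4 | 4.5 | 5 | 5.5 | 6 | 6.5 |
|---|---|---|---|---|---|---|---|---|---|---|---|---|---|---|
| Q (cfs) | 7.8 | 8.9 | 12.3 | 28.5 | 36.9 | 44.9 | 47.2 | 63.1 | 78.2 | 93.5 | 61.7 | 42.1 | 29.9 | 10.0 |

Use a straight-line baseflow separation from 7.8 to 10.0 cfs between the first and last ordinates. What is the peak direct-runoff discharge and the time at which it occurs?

Subtracting baseflow gives direct-runoff ordinates: 0.00, 0.93, 4.16, 20.19, 28.42, 36.25, 38.38, 54.12, 69.05, 84.18, 52.21, 32.44, 20.07, 0.00 cfs.
The maximum is 84.18 cfs, occurring at the reading for t = 4.5 h.

Q_p = 84.18 cfs at t = 4.5 h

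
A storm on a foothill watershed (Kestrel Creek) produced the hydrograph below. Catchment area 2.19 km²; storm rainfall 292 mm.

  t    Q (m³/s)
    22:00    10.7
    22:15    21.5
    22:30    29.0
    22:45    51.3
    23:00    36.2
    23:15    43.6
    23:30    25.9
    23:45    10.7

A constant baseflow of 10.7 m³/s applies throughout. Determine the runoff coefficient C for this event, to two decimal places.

ΣQ_DR = 143.3 m³/s; V = ΣQ_DR·Δt = 1.290 × 10^5 m³.
Runoff depth d = V / A = 58.89 mm.
C = d / P = 58.89 / 292 = 0.20.

C ≈ 0.20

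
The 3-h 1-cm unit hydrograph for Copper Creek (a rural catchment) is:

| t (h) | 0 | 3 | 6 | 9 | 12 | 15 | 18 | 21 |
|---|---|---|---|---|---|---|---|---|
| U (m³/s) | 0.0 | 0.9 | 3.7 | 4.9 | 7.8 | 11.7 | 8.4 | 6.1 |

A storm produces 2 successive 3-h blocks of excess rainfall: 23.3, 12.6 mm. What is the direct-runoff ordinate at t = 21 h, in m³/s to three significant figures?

By discrete convolution, Q_j = Σ (P_i / 10 mm) · U_{j−i}.
At t = 21 h (j=7): Q = (23.3/10)·6.1 + (12.6/10)·8.4 = 24.8 m³/s.

Q ≈ 24.8 m³/s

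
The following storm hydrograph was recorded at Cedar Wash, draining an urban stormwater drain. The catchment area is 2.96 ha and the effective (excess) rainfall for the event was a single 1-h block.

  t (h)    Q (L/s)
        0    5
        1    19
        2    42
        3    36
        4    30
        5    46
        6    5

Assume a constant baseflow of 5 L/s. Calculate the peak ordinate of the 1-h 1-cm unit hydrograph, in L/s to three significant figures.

U_p ≈ 22.8 L/s

Direct runoff: 0.0, 14.0, 37.0, 31.0, 25.0, 41.0, 0.0 L/s; ΣQ_DR = 148.0 L/s, peak = 41.0 L/s.
Runoff depth d = ΣQ_DR·Δt / A = 148.0 × 3600 / (2.96 ha) = 18.00 mm.
The 1-cm UH is the DRH scaled by (10 mm)/d, so U_p = 41.0 × 10/18.00 = 22.8 L/s.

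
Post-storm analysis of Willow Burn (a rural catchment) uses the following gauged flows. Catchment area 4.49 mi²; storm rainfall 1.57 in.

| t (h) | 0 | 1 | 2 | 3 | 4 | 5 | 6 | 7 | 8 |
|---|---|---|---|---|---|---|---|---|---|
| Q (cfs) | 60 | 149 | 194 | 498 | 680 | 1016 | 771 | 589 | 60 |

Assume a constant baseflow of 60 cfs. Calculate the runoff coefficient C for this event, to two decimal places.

C ≈ 0.76

ΣQ_DR = 3477 cfs; V = ΣQ_DR·Δt = 1.252 × 10^7 ft³.
Runoff depth d = V / A = 1.200 in.
C = d / P = 1.200 / 1.57 = 0.76.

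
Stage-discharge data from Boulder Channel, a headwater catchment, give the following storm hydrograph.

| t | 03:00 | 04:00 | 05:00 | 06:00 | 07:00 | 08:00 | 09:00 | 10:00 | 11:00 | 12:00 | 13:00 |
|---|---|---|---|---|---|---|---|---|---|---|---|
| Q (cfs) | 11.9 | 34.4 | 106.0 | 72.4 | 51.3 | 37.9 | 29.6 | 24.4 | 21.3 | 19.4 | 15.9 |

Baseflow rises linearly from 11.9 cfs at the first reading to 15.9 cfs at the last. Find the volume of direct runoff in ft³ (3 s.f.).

V ≈ 9.78 × 10^5 ft³

Direct-runoff ordinates (Q − Q_b): 0.00, 22.10, 93.30, 59.30, 37.80, 24.00, 15.30, 9.70, 6.20, 3.90, 0.00 cfs.
ΣQ_DR = 271.6 cfs.
With Δt = 1 h = 3600 s, V = ΣQ_DR · Δt = 271.6 × 3600 = 9.78 × 10^5 ft³.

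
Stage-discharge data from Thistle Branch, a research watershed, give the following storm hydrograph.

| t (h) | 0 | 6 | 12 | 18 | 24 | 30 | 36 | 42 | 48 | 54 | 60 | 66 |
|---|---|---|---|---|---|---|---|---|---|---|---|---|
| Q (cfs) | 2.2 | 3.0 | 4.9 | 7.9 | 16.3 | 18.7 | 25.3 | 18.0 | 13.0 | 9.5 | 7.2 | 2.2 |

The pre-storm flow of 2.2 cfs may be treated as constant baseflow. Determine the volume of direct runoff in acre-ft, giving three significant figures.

Direct-runoff ordinates (Q − Q_b): 0.0, 0.8, 2.7, 5.7, 14.1, 16.5, 23.1, 15.8, 10.8, 7.3, 5.0, 0.0 cfs.
ΣQ_DR = 101.8 cfs.
With Δt = 6 h = 21600 s, V = ΣQ_DR · Δt = 101.8 × 21600 = 2.20 × 10^6 ft³ = 50.5 acre-ft.

V ≈ 50.5 acre-ft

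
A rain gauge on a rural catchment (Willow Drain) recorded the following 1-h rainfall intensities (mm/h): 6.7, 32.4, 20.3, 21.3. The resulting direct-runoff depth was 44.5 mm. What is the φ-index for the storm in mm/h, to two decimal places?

Only the 3 blocks with intensity above φ contribute runoff: 32.4, 20.3, 21.3 mm/h.
Σ(I−φ)·Δt = d  ⇒  (32.4+20.3+21.3 − 3φ)·1 = 44.5
φ = (74.00 − 44.5/1) / 3 = 9.83 mm/h.

φ ≈ 9.83 mm/h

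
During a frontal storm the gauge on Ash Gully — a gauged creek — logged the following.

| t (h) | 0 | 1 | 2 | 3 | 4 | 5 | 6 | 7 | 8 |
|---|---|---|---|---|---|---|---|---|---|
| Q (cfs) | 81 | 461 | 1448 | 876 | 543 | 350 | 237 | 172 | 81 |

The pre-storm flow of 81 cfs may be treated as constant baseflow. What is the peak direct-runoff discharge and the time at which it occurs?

Q_p = 1367.0 cfs at t = 2 h

Subtracting baseflow gives direct-runoff ordinates: 0.0, 380.0, 1367.0, 795.0, 462.0, 269.0, 156.0, 91.0, 0.0 cfs.
The maximum is 1367.0 cfs, occurring at the reading for t = 2 h.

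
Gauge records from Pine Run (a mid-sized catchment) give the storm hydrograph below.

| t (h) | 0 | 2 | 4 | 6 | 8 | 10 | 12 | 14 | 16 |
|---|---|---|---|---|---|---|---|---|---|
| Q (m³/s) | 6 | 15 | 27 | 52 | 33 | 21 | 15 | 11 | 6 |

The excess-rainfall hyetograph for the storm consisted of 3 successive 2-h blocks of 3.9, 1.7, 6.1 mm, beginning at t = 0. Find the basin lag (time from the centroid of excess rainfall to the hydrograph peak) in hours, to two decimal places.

Centroid of excess rainfall: t_c = Σ P_i·t̄_i / ΣP_i = 3.3761 h (block centres at 1, 3, 5 h).
Hydrograph peak occurs at t = 6 h, so basin lag t_L = 6 − 3.3761 = 2.62 h.

t_L ≈ 2.62 h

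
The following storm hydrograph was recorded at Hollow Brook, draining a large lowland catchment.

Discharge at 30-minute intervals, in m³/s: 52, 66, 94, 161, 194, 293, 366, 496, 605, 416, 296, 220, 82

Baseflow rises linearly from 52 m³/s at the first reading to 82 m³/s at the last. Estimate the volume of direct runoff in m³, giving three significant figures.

V ≈ 4.45 × 10^6 m³

Direct-runoff ordinates (Q − Q_b): 0.00, 11.50, 37.00, 101.50, 132.00, 228.50, 299.00, 426.50, 533.00, 341.50, 219.00, 140.50, 0.00 m³/s.
ΣQ_DR = 2470 m³/s.
With Δt = 0.5 h = 1800 s, V = ΣQ_DR · Δt = 2470 × 1800 = 4.45 × 10^6 m³.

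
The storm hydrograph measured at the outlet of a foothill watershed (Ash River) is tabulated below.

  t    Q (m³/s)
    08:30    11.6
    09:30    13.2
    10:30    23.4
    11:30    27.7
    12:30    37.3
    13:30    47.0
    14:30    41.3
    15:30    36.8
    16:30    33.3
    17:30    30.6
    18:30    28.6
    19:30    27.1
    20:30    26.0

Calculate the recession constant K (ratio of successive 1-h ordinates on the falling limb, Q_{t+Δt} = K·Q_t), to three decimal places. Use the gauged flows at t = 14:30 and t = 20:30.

Using the recession-limb readings at t = 14:30 and t = 20:30: Q falls from 41.3 to 26.0 m³/s over 6 intervals.
K = (Q₂/Q₁)^(1/6) = (26.0/41.3)^(1/6) = 0.926.

K ≈ 0.926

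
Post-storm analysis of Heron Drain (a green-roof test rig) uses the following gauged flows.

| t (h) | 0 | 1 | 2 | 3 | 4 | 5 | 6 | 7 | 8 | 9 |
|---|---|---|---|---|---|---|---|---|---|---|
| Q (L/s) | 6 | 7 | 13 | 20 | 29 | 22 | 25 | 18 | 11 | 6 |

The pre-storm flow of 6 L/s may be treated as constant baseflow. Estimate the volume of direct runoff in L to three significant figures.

V ≈ 3.49 × 10^5 L

Direct-runoff ordinates (Q − Q_b): 0.0, 1.0, 7.0, 14.0, 23.0, 16.0, 19.0, 12.0, 5.0, 0.0 L/s.
ΣQ_DR = 97.00 L/s.
With Δt = 1 h = 3600 s, V = ΣQ_DR · Δt = 97.00 × 3600 = 3.49 × 10^5 L.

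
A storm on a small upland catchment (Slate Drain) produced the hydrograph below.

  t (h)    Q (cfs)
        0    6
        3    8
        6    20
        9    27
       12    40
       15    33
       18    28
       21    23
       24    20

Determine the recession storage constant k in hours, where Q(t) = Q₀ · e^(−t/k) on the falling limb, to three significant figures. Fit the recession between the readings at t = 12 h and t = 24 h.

k ≈ 17.3 h

On the falling limb, Q drops from 40 to 20 cfs between t = 12 h and t = 24 h (Δt = 12 h).
k = −Δt / ln(Q₂/Q₁) = −12 / ln(20/40) = 17.3 h.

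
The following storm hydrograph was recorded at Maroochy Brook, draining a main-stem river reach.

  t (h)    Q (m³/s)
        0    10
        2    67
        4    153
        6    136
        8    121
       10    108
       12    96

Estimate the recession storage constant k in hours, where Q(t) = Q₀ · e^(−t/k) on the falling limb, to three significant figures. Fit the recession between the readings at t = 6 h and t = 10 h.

On the falling limb, Q drops from 136 to 108 m³/s between t = 6 h and t = 10 h (Δt = 4 h).
k = −Δt / ln(Q₂/Q₁) = −4 / ln(108/136) = 17.4 h.

k ≈ 17.4 h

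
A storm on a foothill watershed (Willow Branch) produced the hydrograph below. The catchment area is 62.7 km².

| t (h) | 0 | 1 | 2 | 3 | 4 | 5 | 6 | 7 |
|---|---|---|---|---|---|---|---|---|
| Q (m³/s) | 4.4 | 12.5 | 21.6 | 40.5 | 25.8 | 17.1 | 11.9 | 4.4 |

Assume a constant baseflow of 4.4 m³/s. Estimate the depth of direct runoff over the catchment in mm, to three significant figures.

Direct runoff: 0.0, 8.1, 17.2, 36.1, 21.4, 12.7, 7.5, 0.0 m³/s; ΣQ_DR = 103.0 m³/s.
V = ΣQ_DR · Δt = 103.0 × 3600 s = 3.708 × 10^5 m³.
Over A = 62.7 km², depth = V / A = 5.91 mm.

d ≈ 5.91 mm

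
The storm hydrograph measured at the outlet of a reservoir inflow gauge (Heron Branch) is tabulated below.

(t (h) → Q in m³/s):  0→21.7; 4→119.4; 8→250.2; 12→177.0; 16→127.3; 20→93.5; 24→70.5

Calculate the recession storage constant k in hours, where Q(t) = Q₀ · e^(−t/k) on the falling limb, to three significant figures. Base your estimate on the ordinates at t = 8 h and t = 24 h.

k ≈ 12.6 h

On the falling limb, Q drops from 250.2 to 70.5 m³/s between t = 8 h and t = 24 h (Δt = 16 h).
k = −Δt / ln(Q₂/Q₁) = −16 / ln(70.5/250.2) = 12.6 h.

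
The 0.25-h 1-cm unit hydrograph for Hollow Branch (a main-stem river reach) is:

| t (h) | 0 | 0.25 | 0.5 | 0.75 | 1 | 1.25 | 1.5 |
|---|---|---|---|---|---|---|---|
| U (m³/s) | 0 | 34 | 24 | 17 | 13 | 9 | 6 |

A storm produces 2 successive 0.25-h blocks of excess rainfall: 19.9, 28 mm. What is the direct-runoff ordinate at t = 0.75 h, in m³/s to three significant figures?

By discrete convolution, Q_j = Σ (P_i / 10 mm) · U_{j−i}.
At t = 0.75 h (j=3): Q = (19.9/10)·17 + (28/10)·24 = 101 m³/s.

Q ≈ 101 m³/s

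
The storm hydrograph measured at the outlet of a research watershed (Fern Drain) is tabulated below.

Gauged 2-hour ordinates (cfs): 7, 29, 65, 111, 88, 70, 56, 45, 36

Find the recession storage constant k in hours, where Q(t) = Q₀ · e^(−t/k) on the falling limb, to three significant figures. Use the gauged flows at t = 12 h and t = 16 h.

k ≈ 9.05 h

On the falling limb, Q drops from 56 to 36 cfs between t = 12 h and t = 16 h (Δt = 4 h).
k = −Δt / ln(Q₂/Q₁) = −4 / ln(36/56) = 9.05 h.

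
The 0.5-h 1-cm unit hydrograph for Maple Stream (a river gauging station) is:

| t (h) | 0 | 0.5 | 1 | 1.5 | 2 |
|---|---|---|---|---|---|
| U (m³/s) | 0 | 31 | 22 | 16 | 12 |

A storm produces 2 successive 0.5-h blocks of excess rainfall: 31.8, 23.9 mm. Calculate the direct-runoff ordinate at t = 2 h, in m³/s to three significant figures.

By discrete convolution, Q_j = Σ (P_i / 10 mm) · U_{j−i}.
At t = 2 h (j=4): Q = (31.8/10)·12 + (23.9/10)·16 = 76.4 m³/s.

Q ≈ 76.4 m³/s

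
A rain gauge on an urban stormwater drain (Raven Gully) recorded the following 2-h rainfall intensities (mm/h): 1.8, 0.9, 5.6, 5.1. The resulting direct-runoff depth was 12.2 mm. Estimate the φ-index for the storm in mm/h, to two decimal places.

φ ≈ 2.30 mm/h

Only the 2 blocks with intensity above φ contribute runoff: 5.6, 5.1 mm/h.
Σ(I−φ)·Δt = d  ⇒  (5.6+5.1 − 2φ)·2 = 12.2
φ = (10.70 − 12.2/2) / 2 = 2.30 mm/h.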